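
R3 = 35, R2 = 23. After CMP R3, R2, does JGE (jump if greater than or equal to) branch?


Trace:
  R3 = 35, R2 = 23
  CMP R3, R2  → compares 35 vs 23
  JGE checks: is 35 greater than or equal to 23?
  35 > 23, so condition is true
Branch taken: Yes

Yes


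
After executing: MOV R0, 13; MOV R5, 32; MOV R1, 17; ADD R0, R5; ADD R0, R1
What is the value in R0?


Register state trace:
  MOV R0, 13  → R0 = 13
  MOV R5, 32  → R5 = 32
  MOV R1, 17  → R1 = 17
  ADD R0, R5  → R0 = 13 + 32 = 45
  ADD R0, R1  → R0 = 45 + 17 = 62
Final: R0 = 62

62


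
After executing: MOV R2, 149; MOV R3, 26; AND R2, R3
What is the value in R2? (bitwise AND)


Register state trace:
  MOV R2, 149  → R2 = 149 (0b10010101)
  MOV R3, 26  → R3 = 26 (0b00011010)
  AND R2, R3  → R2 = 149 AND 26 = 16 (0b00010000)
Final: R2 = 16

16


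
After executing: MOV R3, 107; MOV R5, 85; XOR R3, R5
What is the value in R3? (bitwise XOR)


Register state trace:
  MOV R3, 107  → R3 = 107 (0b01101011)
  MOV R5, 85  → R5 = 85 (0b01010101)
  XOR R3, R5  → R3 = 107 XOR 85 = 62 (0b00111110)
Final: R3 = 62

62


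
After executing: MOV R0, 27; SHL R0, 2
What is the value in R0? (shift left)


Register state trace:
  MOV R0, 27  → R0 = 27
  SHL R0, 2  → R0 = 27 << 2 = 27 * 2^2 = 108
Final: R0 = 108

108


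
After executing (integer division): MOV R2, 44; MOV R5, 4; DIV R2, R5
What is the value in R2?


Register state trace:
  MOV R2, 44  → R2 = 44
  MOV R5, 4  → R5 = 4
  DIV R2, R5  → R2 = 44 // 4 = 11
Final: R2 = 11

11


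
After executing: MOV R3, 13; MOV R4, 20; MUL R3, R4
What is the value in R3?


Register state trace:
  MOV R3, 13  → R3 = 13
  MOV R4, 20  → R4 = 20
  MUL R3, R4  → R3 = 13 * 20 = 260
Final: R3 = 260

260


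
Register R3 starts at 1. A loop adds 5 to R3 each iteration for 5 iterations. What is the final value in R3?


Starting value: R3 = 1
  Iter 1: R3 = 1 + 5 = 6
  Iter 2: R3 = 6 + 5 = 11
  Iter 3: R3 = 11 + 5 = 16
  Iter 4: R3 = 16 + 5 = 21
  Iter 5: R3 = 21 + 5 = 26
Final: R3 = 26

26


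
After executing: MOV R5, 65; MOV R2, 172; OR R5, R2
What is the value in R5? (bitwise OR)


Register state trace:
  MOV R5, 65  → R5 = 65 (0b01000001)
  MOV R2, 172  → R2 = 172 (0b10101100)
  OR R5, R2   → R5 = 65 OR 172 = 237 (0b11101101)
Final: R5 = 237

237


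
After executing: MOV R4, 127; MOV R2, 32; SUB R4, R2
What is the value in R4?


Register state trace:
  MOV R4, 127  → R4 = 127
  MOV R2, 32  → R2 = 32
  SUB R4, R2  → R4 = 127 - 32 = 95
Final: R4 = 95

95


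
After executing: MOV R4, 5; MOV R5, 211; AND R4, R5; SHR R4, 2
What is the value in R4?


Register state trace:
  MOV R4, 5  → R4 = 5 (0b00000101)
  MOV R5, 211  → R5 = 211 (0b11010011)
  AND R4, R5  → R4 = 5 AND 211 = 1 (0b00000001)
  SHR R4, 2  → R4 = 1 >> 2 = 0
Final: R4 = 0

0


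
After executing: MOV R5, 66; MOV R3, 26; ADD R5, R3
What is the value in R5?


Register state trace:
  MOV R5, 66  → R5 = 66
  MOV R3, 26  → R3 = 26
  ADD R5, R3  → R5 = 66 + 26 = 92
Final: R5 = 92

92


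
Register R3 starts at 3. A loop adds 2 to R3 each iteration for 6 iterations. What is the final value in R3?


Starting value: R3 = 3
  Iter 1: R3 = 3 + 2 = 5
  Iter 2: R3 = 5 + 2 = 7
  Iter 3: R3 = 7 + 2 = 9
  Iter 4: R3 = 9 + 2 = 11
  Iter 5: R3 = 11 + 2 = 13
  Iter 6: R3 = 13 + 2 = 15
Final: R3 = 15

15


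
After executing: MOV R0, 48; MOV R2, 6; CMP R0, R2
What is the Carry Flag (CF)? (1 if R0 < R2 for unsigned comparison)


Register state trace:
  MOV R0, 48  → R0 = 48
  MOV R2, 6  → R2 = 6
  CMP R0, R2  → unsigned 48 - 6: no borrow
  48 >= 6, so CF = 0
CF = 0

0


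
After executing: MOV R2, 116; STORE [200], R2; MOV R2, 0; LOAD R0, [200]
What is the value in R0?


Register and memory trace:
  MOV R2, 116  → R2 = 116
  STORE [200], R2  → mem[200] = 116
  MOV R2, 0  → R2 = 0
  LOAD R0, [200]  → R0 = mem[200] = 116
Final: R0 = 116

116


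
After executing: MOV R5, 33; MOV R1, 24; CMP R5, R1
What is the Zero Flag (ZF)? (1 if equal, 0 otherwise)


Register state trace:
  MOV R5, 33  → R5 = 33
  MOV R1, 24  → R1 = 24
  CMP R5, R1  → computes 33 - 24 = 9
  Result is nonzero, so values are not equal
ZF = 0

0


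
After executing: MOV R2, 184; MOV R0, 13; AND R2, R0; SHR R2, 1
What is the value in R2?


Register state trace:
  MOV R2, 184  → R2 = 184 (0b10111000)
  MOV R0, 13  → R0 = 13 (0b00001101)
  AND R2, R0  → R2 = 184 AND 13 = 8 (0b00001000)
  SHR R2, 1  → R2 = 8 >> 1 = 4
Final: R2 = 4

4


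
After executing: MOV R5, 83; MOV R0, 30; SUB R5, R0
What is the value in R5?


Register state trace:
  MOV R5, 83  → R5 = 83
  MOV R0, 30  → R0 = 30
  SUB R5, R0  → R5 = 83 - 30 = 53
Final: R5 = 53

53


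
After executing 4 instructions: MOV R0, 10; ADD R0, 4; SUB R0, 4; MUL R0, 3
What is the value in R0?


Register state trace:
  MOV R0, 10  → R0 = 10
  ADD R0, 4  → R0 = 10 + 4 = 14
  SUB R0, 4  → R0 = 14 - 4 = 10
  MUL R0, 3  → R0 = 10 * 3 = 30
Final: R0 = 30

30


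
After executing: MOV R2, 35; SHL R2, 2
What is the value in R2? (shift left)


Register state trace:
  MOV R2, 35  → R2 = 35
  SHL R2, 2  → R2 = 35 << 2 = 35 * 2^2 = 140
Final: R2 = 140

140


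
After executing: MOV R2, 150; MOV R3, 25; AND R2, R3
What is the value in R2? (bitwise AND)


Register state trace:
  MOV R2, 150  → R2 = 150 (0b10010110)
  MOV R3, 25  → R3 = 25 (0b00011001)
  AND R2, R3  → R2 = 150 AND 25 = 16 (0b00010000)
Final: R2 = 16

16


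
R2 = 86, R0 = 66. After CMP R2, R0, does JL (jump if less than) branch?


Trace:
  R2 = 86, R0 = 66
  CMP R2, R0  → compares 86 vs 66
  JL checks: is 86 less than 66?
  86 > 66, so condition is false
Branch taken: No

No


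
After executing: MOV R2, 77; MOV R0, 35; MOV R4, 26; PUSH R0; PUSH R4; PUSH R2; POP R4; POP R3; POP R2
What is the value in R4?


Stack trace (top is rightmost):
  MOV R2, 77  → R2 = 77
  MOV R0, 35  → R0 = 35
  MOV R4, 26  → R4 = 26
  PUSH R0  → stack: [35]
  PUSH R4  → stack: [35, 26]
  PUSH R2  → stack: [35, 26, 77]
  POP R4  → R4 = 77, stack: [35, 26]
  POP R3  → R3 = 26, stack: [35]
  POP R2  → R2 = 35, stack: []
Final: R4 = 77

77


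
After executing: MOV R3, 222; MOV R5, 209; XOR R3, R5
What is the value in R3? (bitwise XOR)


Register state trace:
  MOV R3, 222  → R3 = 222 (0b11011110)
  MOV R5, 209  → R5 = 209 (0b11010001)
  XOR R3, R5  → R3 = 222 XOR 209 = 15 (0b00001111)
Final: R3 = 15

15


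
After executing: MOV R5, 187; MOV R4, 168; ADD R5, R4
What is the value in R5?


Register state trace:
  MOV R5, 187  → R5 = 187
  MOV R4, 168  → R4 = 168
  ADD R5, R4  → R5 = 187 + 168 = 355
Final: R5 = 355

355


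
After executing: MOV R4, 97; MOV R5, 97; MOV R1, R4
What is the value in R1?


Register state trace:
  MOV R4, 97  → R4 = 97
  MOV R5, 97  → R5 = 97
  MOV R1, R4  → R1 = 97
Final: R1 = 97

97


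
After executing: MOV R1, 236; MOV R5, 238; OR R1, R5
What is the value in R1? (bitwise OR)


Register state trace:
  MOV R1, 236  → R1 = 236 (0b11101100)
  MOV R5, 238  → R5 = 238 (0b11101110)
  OR R1, R5   → R1 = 236 OR 238 = 238 (0b11101110)
Final: R1 = 238

238


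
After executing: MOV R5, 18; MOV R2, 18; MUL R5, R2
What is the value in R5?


Register state trace:
  MOV R5, 18  → R5 = 18
  MOV R2, 18  → R2 = 18
  MUL R5, R2  → R5 = 18 * 18 = 324
Final: R5 = 324

324


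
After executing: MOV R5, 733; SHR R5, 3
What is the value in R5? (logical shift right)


Register state trace:
  MOV R5, 733  → R5 = 733
  SHR R5, 3  → R5 = 733 >> 3 = 733 // 2^3 = 91
Final: R5 = 91

91


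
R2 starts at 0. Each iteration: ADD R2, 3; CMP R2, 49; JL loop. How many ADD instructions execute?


Loop trace (R2 starts at 0, target 49, step 3):
  ADD #1: R2 = 0 + 3 = 3  → 3 < 49, loop
  ADD #2: R2 = 3 + 3 = 6  → 6 < 49, loop
  ADD #3: R2 = 6 + 3 = 9  → 9 < 49, loop
  ADD #4: R2 = 9 + 3 = 12  → 12 < 49, loop
  ADD #5: R2 = 12 + 3 = 15  → 15 < 49, loop
  ADD #6: R2 = 15 + 3 = 18  → 18 < 49, loop
  ADD #7: R2 = 18 + 3 = 21  → 21 < 49, loop
  ADD #8: R2 = 21 + 3 = 24  → 24 < 49, loop
  ADD #9: R2 = 24 + 3 = 27  → 27 < 49, loop
  ADD #10: R2 = 27 + 3 = 30  → 30 < 49, loop
  ADD #11: R2 = 30 + 3 = 33  → 33 < 49, loop
  ADD #12: R2 = 33 + 3 = 36  → 36 < 49, loop
  ADD #13: R2 = 36 + 3 = 39  → 39 < 49, loop
  ADD #14: R2 = 39 + 3 = 42  → 42 < 49, loop
  ADD #15: R2 = 42 + 3 = 45  → 45 < 49, loop
  ADD #16: R2 = 45 + 3 = 48  → 48 < 49, loop
  ADD #17: R2 = 48 + 3 = 51  → 51 >= 49, exit
Total ADD instructions: 17

17


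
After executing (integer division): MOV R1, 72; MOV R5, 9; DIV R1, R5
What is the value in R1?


Register state trace:
  MOV R1, 72  → R1 = 72
  MOV R5, 9  → R5 = 9
  DIV R1, R5  → R1 = 72 // 9 = 8
Final: R1 = 8

8


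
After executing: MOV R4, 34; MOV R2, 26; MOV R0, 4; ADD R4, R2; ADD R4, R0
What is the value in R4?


Register state trace:
  MOV R4, 34  → R4 = 34
  MOV R2, 26  → R2 = 26
  MOV R0, 4  → R0 = 4
  ADD R4, R2  → R4 = 34 + 26 = 60
  ADD R4, R0  → R4 = 60 + 4 = 64
Final: R4 = 64

64


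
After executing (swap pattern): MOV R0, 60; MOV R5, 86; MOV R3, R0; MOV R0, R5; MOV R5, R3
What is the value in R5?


Register state trace (swap pattern):
  MOV R0, 60  → R0 = 60
  MOV R5, 86  → R5 = 86
  MOV R3, R0  → R3 = 60  (save R0)
  MOV R0, R5  → R0 = 86  (R0 gets R5's value)
  MOV R5, R3  → R5 = 60  (R5 gets saved value)
Final: R5 = 60

60


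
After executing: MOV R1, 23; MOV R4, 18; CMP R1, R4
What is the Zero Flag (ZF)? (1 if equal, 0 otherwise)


Register state trace:
  MOV R1, 23  → R1 = 23
  MOV R4, 18  → R4 = 18
  CMP R1, R4  → computes 23 - 18 = 5
  Result is nonzero, so values are not equal
ZF = 0

0


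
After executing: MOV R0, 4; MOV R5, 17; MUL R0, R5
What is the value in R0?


Register state trace:
  MOV R0, 4  → R0 = 4
  MOV R5, 17  → R5 = 17
  MUL R0, R5  → R0 = 4 * 17 = 68
Final: R0 = 68

68


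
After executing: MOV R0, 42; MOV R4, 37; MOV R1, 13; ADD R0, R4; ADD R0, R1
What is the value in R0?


Register state trace:
  MOV R0, 42  → R0 = 42
  MOV R4, 37  → R4 = 37
  MOV R1, 13  → R1 = 13
  ADD R0, R4  → R0 = 42 + 37 = 79
  ADD R0, R1  → R0 = 79 + 13 = 92
Final: R0 = 92

92


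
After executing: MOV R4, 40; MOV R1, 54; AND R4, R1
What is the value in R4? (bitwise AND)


Register state trace:
  MOV R4, 40  → R4 = 40 (0b00101000)
  MOV R1, 54  → R1 = 54 (0b00110110)
  AND R4, R1  → R4 = 40 AND 54 = 32 (0b00100000)
Final: R4 = 32

32


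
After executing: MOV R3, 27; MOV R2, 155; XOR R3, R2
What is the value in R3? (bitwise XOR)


Register state trace:
  MOV R3, 27  → R3 = 27 (0b00011011)
  MOV R2, 155  → R2 = 155 (0b10011011)
  XOR R3, R2  → R3 = 27 XOR 155 = 128 (0b10000000)
Final: R3 = 128

128


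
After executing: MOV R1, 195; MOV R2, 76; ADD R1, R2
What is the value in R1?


Register state trace:
  MOV R1, 195  → R1 = 195
  MOV R2, 76  → R2 = 76
  ADD R1, R2  → R1 = 195 + 76 = 271
Final: R1 = 271

271


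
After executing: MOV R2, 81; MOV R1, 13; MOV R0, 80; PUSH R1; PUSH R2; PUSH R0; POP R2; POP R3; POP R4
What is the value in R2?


Stack trace (top is rightmost):
  MOV R2, 81  → R2 = 81
  MOV R1, 13  → R1 = 13
  MOV R0, 80  → R0 = 80
  PUSH R1  → stack: [13]
  PUSH R2  → stack: [13, 81]
  PUSH R0  → stack: [13, 81, 80]
  POP R2  → R2 = 80, stack: [13, 81]
  POP R3  → R3 = 81, stack: [13]
  POP R4  → R4 = 13, stack: []
Final: R2 = 80

80


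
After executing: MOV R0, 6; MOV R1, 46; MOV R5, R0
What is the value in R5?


Register state trace:
  MOV R0, 6  → R0 = 6
  MOV R1, 46  → R1 = 46
  MOV R5, R0  → R5 = 6
Final: R5 = 6

6


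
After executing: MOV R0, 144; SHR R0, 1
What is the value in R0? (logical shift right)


Register state trace:
  MOV R0, 144  → R0 = 144
  SHR R0, 1  → R0 = 144 >> 1 = 144 // 2^1 = 72
Final: R0 = 72

72


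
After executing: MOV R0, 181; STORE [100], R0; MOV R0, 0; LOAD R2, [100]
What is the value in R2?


Register and memory trace:
  MOV R0, 181  → R0 = 181
  STORE [100], R0  → mem[100] = 181
  MOV R0, 0  → R0 = 0
  LOAD R2, [100]  → R2 = mem[100] = 181
Final: R2 = 181

181


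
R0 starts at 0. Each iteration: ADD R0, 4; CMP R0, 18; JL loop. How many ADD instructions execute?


Loop trace (R0 starts at 0, target 18, step 4):
  ADD #1: R0 = 0 + 4 = 4  → 4 < 18, loop
  ADD #2: R0 = 4 + 4 = 8  → 8 < 18, loop
  ADD #3: R0 = 8 + 4 = 12  → 12 < 18, loop
  ADD #4: R0 = 12 + 4 = 16  → 16 < 18, loop
  ADD #5: R0 = 16 + 4 = 20  → 20 >= 18, exit
Total ADD instructions: 5

5


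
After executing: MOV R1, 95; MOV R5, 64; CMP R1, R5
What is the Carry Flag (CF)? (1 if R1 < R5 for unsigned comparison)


Register state trace:
  MOV R1, 95  → R1 = 95
  MOV R5, 64  → R5 = 64
  CMP R1, R5  → unsigned 95 - 64: no borrow
  95 >= 64, so CF = 0
CF = 0

0


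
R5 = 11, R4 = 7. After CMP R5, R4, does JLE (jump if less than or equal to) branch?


Trace:
  R5 = 11, R4 = 7
  CMP R5, R4  → compares 11 vs 7
  JLE checks: is 11 less than or equal to 7?
  11 > 7, so condition is false
Branch taken: No

No


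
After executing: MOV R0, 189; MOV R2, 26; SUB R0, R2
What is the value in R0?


Register state trace:
  MOV R0, 189  → R0 = 189
  MOV R2, 26  → R2 = 26
  SUB R0, R2  → R0 = 189 - 26 = 163
Final: R0 = 163

163


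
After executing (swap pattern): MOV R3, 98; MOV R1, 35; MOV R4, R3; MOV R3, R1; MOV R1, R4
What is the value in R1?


Register state trace (swap pattern):
  MOV R3, 98  → R3 = 98
  MOV R1, 35  → R1 = 35
  MOV R4, R3  → R4 = 98  (save R3)
  MOV R3, R1  → R3 = 35  (R3 gets R1's value)
  MOV R1, R4  → R1 = 98  (R1 gets saved value)
Final: R1 = 98

98


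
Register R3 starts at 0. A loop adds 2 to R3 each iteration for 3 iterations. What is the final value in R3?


Starting value: R3 = 0
  Iter 1: R3 = 0 + 2 = 2
  Iter 2: R3 = 2 + 2 = 4
  Iter 3: R3 = 4 + 2 = 6
Final: R3 = 6

6


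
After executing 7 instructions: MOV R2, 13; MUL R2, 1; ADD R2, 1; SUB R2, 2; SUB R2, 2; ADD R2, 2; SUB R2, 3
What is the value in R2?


Register state trace:
  MOV R2, 13  → R2 = 13
  MUL R2, 1  → R2 = 13 * 1 = 13
  ADD R2, 1  → R2 = 13 + 1 = 14
  SUB R2, 2  → R2 = 14 - 2 = 12
  SUB R2, 2  → R2 = 12 - 2 = 10
  ADD R2, 2  → R2 = 10 + 2 = 12
  SUB R2, 3  → R2 = 12 - 3 = 9
Final: R2 = 9

9


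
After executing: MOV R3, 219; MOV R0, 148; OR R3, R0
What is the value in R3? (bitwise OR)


Register state trace:
  MOV R3, 219  → R3 = 219 (0b11011011)
  MOV R0, 148  → R0 = 148 (0b10010100)
  OR R3, R0   → R3 = 219 OR 148 = 223 (0b11011111)
Final: R3 = 223

223


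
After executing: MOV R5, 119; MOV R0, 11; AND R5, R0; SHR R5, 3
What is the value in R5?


Register state trace:
  MOV R5, 119  → R5 = 119 (0b01110111)
  MOV R0, 11  → R0 = 11 (0b00001011)
  AND R5, R0  → R5 = 119 AND 11 = 3 (0b00000011)
  SHR R5, 3  → R5 = 3 >> 3 = 0
Final: R5 = 0

0


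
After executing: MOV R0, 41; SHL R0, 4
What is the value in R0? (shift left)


Register state trace:
  MOV R0, 41  → R0 = 41
  SHL R0, 4  → R0 = 41 << 4 = 41 * 2^4 = 656
Final: R0 = 656

656


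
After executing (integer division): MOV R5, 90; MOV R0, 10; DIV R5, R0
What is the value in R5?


Register state trace:
  MOV R5, 90  → R5 = 90
  MOV R0, 10  → R0 = 10
  DIV R5, R0  → R5 = 90 // 10 = 9
Final: R5 = 9

9


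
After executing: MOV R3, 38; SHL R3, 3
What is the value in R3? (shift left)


Register state trace:
  MOV R3, 38  → R3 = 38
  SHL R3, 3  → R3 = 38 << 3 = 38 * 2^3 = 304
Final: R3 = 304

304


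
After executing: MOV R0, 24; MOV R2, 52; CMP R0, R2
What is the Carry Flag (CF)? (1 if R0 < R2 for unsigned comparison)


Register state trace:
  MOV R0, 24  → R0 = 24
  MOV R2, 52  → R2 = 52
  CMP R0, R2  → unsigned 24 - 52: borrow occurs
  24 < 52, so CF = 1
CF = 1

1


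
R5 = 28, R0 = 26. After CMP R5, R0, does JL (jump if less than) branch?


Trace:
  R5 = 28, R0 = 26
  CMP R5, R0  → compares 28 vs 26
  JL checks: is 28 less than 26?
  28 > 26, so condition is false
Branch taken: No

No


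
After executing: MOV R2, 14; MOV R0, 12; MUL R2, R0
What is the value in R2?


Register state trace:
  MOV R2, 14  → R2 = 14
  MOV R0, 12  → R0 = 12
  MUL R2, R0  → R2 = 14 * 12 = 168
Final: R2 = 168

168


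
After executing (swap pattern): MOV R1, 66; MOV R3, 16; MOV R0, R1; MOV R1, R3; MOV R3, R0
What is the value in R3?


Register state trace (swap pattern):
  MOV R1, 66  → R1 = 66
  MOV R3, 16  → R3 = 16
  MOV R0, R1  → R0 = 66  (save R1)
  MOV R1, R3  → R1 = 16  (R1 gets R3's value)
  MOV R3, R0  → R3 = 66  (R3 gets saved value)
Final: R3 = 66

66


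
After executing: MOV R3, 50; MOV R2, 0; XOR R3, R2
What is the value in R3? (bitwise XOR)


Register state trace:
  MOV R3, 50  → R3 = 50 (0b00110010)
  MOV R2, 0  → R2 = 0 (0b00000000)
  XOR R3, R2  → R3 = 50 XOR 0 = 50 (0b00110010)
Final: R3 = 50

50


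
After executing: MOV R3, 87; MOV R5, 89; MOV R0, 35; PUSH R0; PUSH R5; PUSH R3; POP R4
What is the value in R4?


Stack trace (top is rightmost):
  MOV R3, 87  → R3 = 87
  MOV R5, 89  → R5 = 89
  MOV R0, 35  → R0 = 35
  PUSH R0  → stack: [35]
  PUSH R5  → stack: [35, 89]
  PUSH R3  → stack: [35, 89, 87]
  POP R4  → R4 = 87, stack: [35, 89]
Final: R4 = 87

87


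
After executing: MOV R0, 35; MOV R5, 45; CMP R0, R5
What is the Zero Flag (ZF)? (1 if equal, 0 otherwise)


Register state trace:
  MOV R0, 35  → R0 = 35
  MOV R5, 45  → R5 = 45
  CMP R0, R5  → computes 35 - 45 = -10
  Result is nonzero, so values are not equal
ZF = 0

0


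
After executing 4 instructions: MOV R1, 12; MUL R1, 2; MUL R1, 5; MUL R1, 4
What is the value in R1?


Register state trace:
  MOV R1, 12  → R1 = 12
  MUL R1, 2  → R1 = 12 * 2 = 24
  MUL R1, 5  → R1 = 24 * 5 = 120
  MUL R1, 4  → R1 = 120 * 4 = 480
Final: R1 = 480

480


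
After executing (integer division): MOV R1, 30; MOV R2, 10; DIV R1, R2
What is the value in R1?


Register state trace:
  MOV R1, 30  → R1 = 30
  MOV R2, 10  → R2 = 10
  DIV R1, R2  → R1 = 30 // 10 = 3
Final: R1 = 3

3


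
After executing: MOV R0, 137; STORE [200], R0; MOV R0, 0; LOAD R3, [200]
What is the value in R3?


Register and memory trace:
  MOV R0, 137  → R0 = 137
  STORE [200], R0  → mem[200] = 137
  MOV R0, 0  → R0 = 0
  LOAD R3, [200]  → R3 = mem[200] = 137
Final: R3 = 137

137


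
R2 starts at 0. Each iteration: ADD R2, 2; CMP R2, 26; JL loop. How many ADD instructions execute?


Loop trace (R2 starts at 0, target 26, step 2):
  ADD #1: R2 = 0 + 2 = 2  → 2 < 26, loop
  ADD #2: R2 = 2 + 2 = 4  → 4 < 26, loop
  ADD #3: R2 = 4 + 2 = 6  → 6 < 26, loop
  ADD #4: R2 = 6 + 2 = 8  → 8 < 26, loop
  ADD #5: R2 = 8 + 2 = 10  → 10 < 26, loop
  ADD #6: R2 = 10 + 2 = 12  → 12 < 26, loop
  ADD #7: R2 = 12 + 2 = 14  → 14 < 26, loop
  ADD #8: R2 = 14 + 2 = 16  → 16 < 26, loop
  ADD #9: R2 = 16 + 2 = 18  → 18 < 26, loop
  ADD #10: R2 = 18 + 2 = 20  → 20 < 26, loop
  ADD #11: R2 = 20 + 2 = 22  → 22 < 26, loop
  ADD #12: R2 = 22 + 2 = 24  → 24 < 26, loop
  ADD #13: R2 = 24 + 2 = 26  → 26 >= 26, exit
Total ADD instructions: 13

13


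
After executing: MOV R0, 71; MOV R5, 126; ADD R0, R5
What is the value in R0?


Register state trace:
  MOV R0, 71  → R0 = 71
  MOV R5, 126  → R5 = 126
  ADD R0, R5  → R0 = 71 + 126 = 197
Final: R0 = 197

197


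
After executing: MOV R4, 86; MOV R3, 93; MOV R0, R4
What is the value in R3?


Register state trace:
  MOV R4, 86  → R4 = 86
  MOV R3, 93  → R3 = 93
  MOV R0, R4  → R0 = 86
Final: R3 = 93

93


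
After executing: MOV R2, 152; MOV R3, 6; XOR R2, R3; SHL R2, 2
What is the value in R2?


Register state trace:
  MOV R2, 152  → R2 = 152 (0b10011000)
  MOV R3, 6  → R3 = 6 (0b00000110)
  XOR R2, R3  → R2 = 152 XOR 6 = 158 (0b10011110)
  SHL R2, 2  → R2 = 158 << 2 = 632
Final: R2 = 632

632


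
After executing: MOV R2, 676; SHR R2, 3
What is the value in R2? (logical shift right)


Register state trace:
  MOV R2, 676  → R2 = 676
  SHR R2, 3  → R2 = 676 >> 3 = 676 // 2^3 = 84
Final: R2 = 84

84


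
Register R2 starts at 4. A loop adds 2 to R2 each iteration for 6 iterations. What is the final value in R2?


Starting value: R2 = 4
  Iter 1: R2 = 4 + 2 = 6
  Iter 2: R2 = 6 + 2 = 8
  Iter 3: R2 = 8 + 2 = 10
  Iter 4: R2 = 10 + 2 = 12
  Iter 5: R2 = 12 + 2 = 14
  Iter 6: R2 = 14 + 2 = 16
Final: R2 = 16

16


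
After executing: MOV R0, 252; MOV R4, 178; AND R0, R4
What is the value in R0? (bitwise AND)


Register state trace:
  MOV R0, 252  → R0 = 252 (0b11111100)
  MOV R4, 178  → R4 = 178 (0b10110010)
  AND R0, R4  → R0 = 252 AND 178 = 176 (0b10110000)
Final: R0 = 176

176


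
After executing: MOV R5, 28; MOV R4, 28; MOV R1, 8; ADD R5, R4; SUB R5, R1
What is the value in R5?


Register state trace:
  MOV R5, 28  → R5 = 28
  MOV R4, 28  → R4 = 28
  MOV R1, 8  → R1 = 8
  ADD R5, R4  → R5 = 28 + 28 = 56
  SUB R5, R1  → R5 = 56 - 8 = 48
Final: R5 = 48

48


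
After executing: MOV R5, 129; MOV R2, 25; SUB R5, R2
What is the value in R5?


Register state trace:
  MOV R5, 129  → R5 = 129
  MOV R2, 25  → R2 = 25
  SUB R5, R2  → R5 = 129 - 25 = 104
Final: R5 = 104

104


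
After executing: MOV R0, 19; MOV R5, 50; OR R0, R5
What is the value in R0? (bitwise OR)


Register state trace:
  MOV R0, 19  → R0 = 19 (0b00010011)
  MOV R5, 50  → R5 = 50 (0b00110010)
  OR R0, R5   → R0 = 19 OR 50 = 51 (0b00110011)
Final: R0 = 51

51


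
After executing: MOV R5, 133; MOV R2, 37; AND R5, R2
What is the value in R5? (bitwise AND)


Register state trace:
  MOV R5, 133  → R5 = 133 (0b10000101)
  MOV R2, 37  → R2 = 37 (0b00100101)
  AND R5, R2  → R5 = 133 AND 37 = 5 (0b00000101)
Final: R5 = 5

5


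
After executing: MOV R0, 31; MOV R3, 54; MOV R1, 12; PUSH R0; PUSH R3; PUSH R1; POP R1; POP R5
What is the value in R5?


Stack trace (top is rightmost):
  MOV R0, 31  → R0 = 31
  MOV R3, 54  → R3 = 54
  MOV R1, 12  → R1 = 12
  PUSH R0  → stack: [31]
  PUSH R3  → stack: [31, 54]
  PUSH R1  → stack: [31, 54, 12]
  POP R1  → R1 = 12, stack: [31, 54]
  POP R5  → R5 = 54, stack: [31]
Final: R5 = 54

54


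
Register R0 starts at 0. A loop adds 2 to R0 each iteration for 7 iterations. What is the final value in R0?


Starting value: R0 = 0
  Iter 1: R0 = 0 + 2 = 2
  Iter 2: R0 = 2 + 2 = 4
  Iter 3: R0 = 4 + 2 = 6
  Iter 4: R0 = 6 + 2 = 8
  Iter 5: R0 = 8 + 2 = 10
  Iter 6: R0 = 10 + 2 = 12
  Iter 7: R0 = 12 + 2 = 14
Final: R0 = 14

14


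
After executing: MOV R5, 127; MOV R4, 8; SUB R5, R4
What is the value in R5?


Register state trace:
  MOV R5, 127  → R5 = 127
  MOV R4, 8  → R4 = 8
  SUB R5, R4  → R5 = 127 - 8 = 119
Final: R5 = 119

119


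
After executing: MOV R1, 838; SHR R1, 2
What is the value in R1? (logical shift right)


Register state trace:
  MOV R1, 838  → R1 = 838
  SHR R1, 2  → R1 = 838 >> 2 = 838 // 2^2 = 209
Final: R1 = 209

209


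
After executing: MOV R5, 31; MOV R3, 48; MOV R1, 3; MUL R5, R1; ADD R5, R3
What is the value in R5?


Register state trace:
  MOV R5, 31  → R5 = 31
  MOV R3, 48  → R3 = 48
  MOV R1, 3  → R1 = 3
  MUL R5, R1  → R5 = 31 * 3 = 93
  ADD R5, R3  → R5 = 93 + 48 = 141
Final: R5 = 141

141


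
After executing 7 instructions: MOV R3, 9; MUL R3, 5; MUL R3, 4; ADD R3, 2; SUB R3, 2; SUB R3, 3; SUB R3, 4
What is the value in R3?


Register state trace:
  MOV R3, 9  → R3 = 9
  MUL R3, 5  → R3 = 9 * 5 = 45
  MUL R3, 4  → R3 = 45 * 4 = 180
  ADD R3, 2  → R3 = 180 + 2 = 182
  SUB R3, 2  → R3 = 182 - 2 = 180
  SUB R3, 3  → R3 = 180 - 3 = 177
  SUB R3, 4  → R3 = 177 - 4 = 173
Final: R3 = 173

173


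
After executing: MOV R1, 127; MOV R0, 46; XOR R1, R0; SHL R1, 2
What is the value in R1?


Register state trace:
  MOV R1, 127  → R1 = 127 (0b01111111)
  MOV R0, 46  → R0 = 46 (0b00101110)
  XOR R1, R0  → R1 = 127 XOR 46 = 81 (0b01010001)
  SHL R1, 2  → R1 = 81 << 2 = 324
Final: R1 = 324

324


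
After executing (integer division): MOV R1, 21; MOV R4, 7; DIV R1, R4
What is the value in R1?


Register state trace:
  MOV R1, 21  → R1 = 21
  MOV R4, 7  → R4 = 7
  DIV R1, R4  → R1 = 21 // 7 = 3
Final: R1 = 3

3


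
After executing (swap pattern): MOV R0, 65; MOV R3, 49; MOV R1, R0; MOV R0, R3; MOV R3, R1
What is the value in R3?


Register state trace (swap pattern):
  MOV R0, 65  → R0 = 65
  MOV R3, 49  → R3 = 49
  MOV R1, R0  → R1 = 65  (save R0)
  MOV R0, R3  → R0 = 49  (R0 gets R3's value)
  MOV R3, R1  → R3 = 65  (R3 gets saved value)
Final: R3 = 65

65


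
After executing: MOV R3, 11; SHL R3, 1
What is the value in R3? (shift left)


Register state trace:
  MOV R3, 11  → R3 = 11
  SHL R3, 1  → R3 = 11 << 1 = 11 * 2^1 = 22
Final: R3 = 22

22


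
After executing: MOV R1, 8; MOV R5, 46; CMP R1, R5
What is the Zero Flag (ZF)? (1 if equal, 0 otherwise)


Register state trace:
  MOV R1, 8  → R1 = 8
  MOV R5, 46  → R5 = 46
  CMP R1, R5  → computes 8 - 46 = -38
  Result is nonzero, so values are not equal
ZF = 0

0


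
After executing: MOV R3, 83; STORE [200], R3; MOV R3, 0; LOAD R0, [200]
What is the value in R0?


Register and memory trace:
  MOV R3, 83  → R3 = 83
  STORE [200], R3  → mem[200] = 83
  MOV R3, 0  → R3 = 0
  LOAD R0, [200]  → R0 = mem[200] = 83
Final: R0 = 83

83


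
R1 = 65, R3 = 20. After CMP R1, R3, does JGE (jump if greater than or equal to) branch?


Trace:
  R1 = 65, R3 = 20
  CMP R1, R3  → compares 65 vs 20
  JGE checks: is 65 greater than or equal to 20?
  65 > 20, so condition is true
Branch taken: Yes

Yes


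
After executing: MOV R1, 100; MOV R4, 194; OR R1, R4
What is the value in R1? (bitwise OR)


Register state trace:
  MOV R1, 100  → R1 = 100 (0b01100100)
  MOV R4, 194  → R4 = 194 (0b11000010)
  OR R1, R4   → R1 = 100 OR 194 = 230 (0b11100110)
Final: R1 = 230

230


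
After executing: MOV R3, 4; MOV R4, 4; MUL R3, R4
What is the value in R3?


Register state trace:
  MOV R3, 4  → R3 = 4
  MOV R4, 4  → R4 = 4
  MUL R3, R4  → R3 = 4 * 4 = 16
Final: R3 = 16

16


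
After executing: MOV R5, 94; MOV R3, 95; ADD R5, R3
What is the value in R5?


Register state trace:
  MOV R5, 94  → R5 = 94
  MOV R3, 95  → R3 = 95
  ADD R5, R3  → R5 = 94 + 95 = 189
Final: R5 = 189

189


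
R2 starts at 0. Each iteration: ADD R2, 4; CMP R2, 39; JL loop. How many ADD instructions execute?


Loop trace (R2 starts at 0, target 39, step 4):
  ADD #1: R2 = 0 + 4 = 4  → 4 < 39, loop
  ADD #2: R2 = 4 + 4 = 8  → 8 < 39, loop
  ADD #3: R2 = 8 + 4 = 12  → 12 < 39, loop
  ADD #4: R2 = 12 + 4 = 16  → 16 < 39, loop
  ADD #5: R2 = 16 + 4 = 20  → 20 < 39, loop
  ADD #6: R2 = 20 + 4 = 24  → 24 < 39, loop
  ADD #7: R2 = 24 + 4 = 28  → 28 < 39, loop
  ADD #8: R2 = 28 + 4 = 32  → 32 < 39, loop
  ADD #9: R2 = 32 + 4 = 36  → 36 < 39, loop
  ADD #10: R2 = 36 + 4 = 40  → 40 >= 39, exit
Total ADD instructions: 10

10


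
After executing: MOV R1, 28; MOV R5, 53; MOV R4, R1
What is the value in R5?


Register state trace:
  MOV R1, 28  → R1 = 28
  MOV R5, 53  → R5 = 53
  MOV R4, R1  → R4 = 28
Final: R5 = 53

53


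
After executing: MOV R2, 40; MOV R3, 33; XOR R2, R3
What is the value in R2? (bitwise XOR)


Register state trace:
  MOV R2, 40  → R2 = 40 (0b00101000)
  MOV R3, 33  → R3 = 33 (0b00100001)
  XOR R2, R3  → R2 = 40 XOR 33 = 9 (0b00001001)
Final: R2 = 9

9


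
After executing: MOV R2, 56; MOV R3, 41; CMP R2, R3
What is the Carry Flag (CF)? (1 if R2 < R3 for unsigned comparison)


Register state trace:
  MOV R2, 56  → R2 = 56
  MOV R3, 41  → R3 = 41
  CMP R2, R3  → unsigned 56 - 41: no borrow
  56 >= 41, so CF = 0
CF = 0

0


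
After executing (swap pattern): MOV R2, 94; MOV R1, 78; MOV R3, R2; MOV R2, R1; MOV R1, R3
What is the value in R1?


Register state trace (swap pattern):
  MOV R2, 94  → R2 = 94
  MOV R1, 78  → R1 = 78
  MOV R3, R2  → R3 = 94  (save R2)
  MOV R2, R1  → R2 = 78  (R2 gets R1's value)
  MOV R1, R3  → R1 = 94  (R1 gets saved value)
Final: R1 = 94

94


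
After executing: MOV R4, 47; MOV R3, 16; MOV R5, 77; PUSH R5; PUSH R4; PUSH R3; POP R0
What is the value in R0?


Stack trace (top is rightmost):
  MOV R4, 47  → R4 = 47
  MOV R3, 16  → R3 = 16
  MOV R5, 77  → R5 = 77
  PUSH R5  → stack: [77]
  PUSH R4  → stack: [77, 47]
  PUSH R3  → stack: [77, 47, 16]
  POP R0  → R0 = 16, stack: [77, 47]
Final: R0 = 16

16


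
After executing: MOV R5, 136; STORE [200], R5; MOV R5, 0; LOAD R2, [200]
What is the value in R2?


Register and memory trace:
  MOV R5, 136  → R5 = 136
  STORE [200], R5  → mem[200] = 136
  MOV R5, 0  → R5 = 0
  LOAD R2, [200]  → R2 = mem[200] = 136
Final: R2 = 136

136


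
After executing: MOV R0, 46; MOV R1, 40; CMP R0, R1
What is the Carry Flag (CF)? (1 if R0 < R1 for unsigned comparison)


Register state trace:
  MOV R0, 46  → R0 = 46
  MOV R1, 40  → R1 = 40
  CMP R0, R1  → unsigned 46 - 40: no borrow
  46 >= 40, so CF = 0
CF = 0

0


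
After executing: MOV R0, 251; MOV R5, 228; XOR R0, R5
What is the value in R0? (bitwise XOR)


Register state trace:
  MOV R0, 251  → R0 = 251 (0b11111011)
  MOV R5, 228  → R5 = 228 (0b11100100)
  XOR R0, R5  → R0 = 251 XOR 228 = 31 (0b00011111)
Final: R0 = 31

31


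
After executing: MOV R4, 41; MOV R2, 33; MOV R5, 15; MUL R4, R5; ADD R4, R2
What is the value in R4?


Register state trace:
  MOV R4, 41  → R4 = 41
  MOV R2, 33  → R2 = 33
  MOV R5, 15  → R5 = 15
  MUL R4, R5  → R4 = 41 * 15 = 615
  ADD R4, R2  → R4 = 615 + 33 = 648
Final: R4 = 648

648


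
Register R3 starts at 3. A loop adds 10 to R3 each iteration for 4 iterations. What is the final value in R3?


Starting value: R3 = 3
  Iter 1: R3 = 3 + 10 = 13
  Iter 2: R3 = 13 + 10 = 23
  Iter 3: R3 = 23 + 10 = 33
  Iter 4: R3 = 33 + 10 = 43
Final: R3 = 43

43


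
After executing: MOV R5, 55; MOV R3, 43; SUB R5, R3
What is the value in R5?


Register state trace:
  MOV R5, 55  → R5 = 55
  MOV R3, 43  → R3 = 43
  SUB R5, R3  → R5 = 55 - 43 = 12
Final: R5 = 12

12


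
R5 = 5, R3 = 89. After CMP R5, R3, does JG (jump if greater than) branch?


Trace:
  R5 = 5, R3 = 89
  CMP R5, R3  → compares 5 vs 89
  JG checks: is 5 greater than 89?
  5 < 89, so condition is false
Branch taken: No

No


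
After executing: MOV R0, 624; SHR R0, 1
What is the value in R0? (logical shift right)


Register state trace:
  MOV R0, 624  → R0 = 624
  SHR R0, 1  → R0 = 624 >> 1 = 624 // 2^1 = 312
Final: R0 = 312

312


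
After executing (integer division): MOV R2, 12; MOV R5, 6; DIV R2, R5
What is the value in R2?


Register state trace:
  MOV R2, 12  → R2 = 12
  MOV R5, 6  → R5 = 6
  DIV R2, R5  → R2 = 12 // 6 = 2
Final: R2 = 2

2


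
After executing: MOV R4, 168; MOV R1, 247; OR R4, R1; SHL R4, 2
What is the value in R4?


Register state trace:
  MOV R4, 168  → R4 = 168 (0b10101000)
  MOV R1, 247  → R1 = 247 (0b11110111)
  OR R4, R1  → R4 = 168 OR 247 = 255 (0b11111111)
  SHL R4, 2  → R4 = 255 << 2 = 1020
Final: R4 = 1020

1020


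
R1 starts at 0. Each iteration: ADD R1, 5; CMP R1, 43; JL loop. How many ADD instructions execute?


Loop trace (R1 starts at 0, target 43, step 5):
  ADD #1: R1 = 0 + 5 = 5  → 5 < 43, loop
  ADD #2: R1 = 5 + 5 = 10  → 10 < 43, loop
  ADD #3: R1 = 10 + 5 = 15  → 15 < 43, loop
  ADD #4: R1 = 15 + 5 = 20  → 20 < 43, loop
  ADD #5: R1 = 20 + 5 = 25  → 25 < 43, loop
  ADD #6: R1 = 25 + 5 = 30  → 30 < 43, loop
  ADD #7: R1 = 30 + 5 = 35  → 35 < 43, loop
  ADD #8: R1 = 35 + 5 = 40  → 40 < 43, loop
  ADD #9: R1 = 40 + 5 = 45  → 45 >= 43, exit
Total ADD instructions: 9

9


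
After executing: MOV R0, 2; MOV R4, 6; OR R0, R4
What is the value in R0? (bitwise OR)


Register state trace:
  MOV R0, 2  → R0 = 2 (0b00000010)
  MOV R4, 6  → R4 = 6 (0b00000110)
  OR R0, R4   → R0 = 2 OR 6 = 6 (0b00000110)
Final: R0 = 6

6


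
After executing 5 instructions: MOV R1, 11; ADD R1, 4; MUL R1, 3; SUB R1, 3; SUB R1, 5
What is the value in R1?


Register state trace:
  MOV R1, 11  → R1 = 11
  ADD R1, 4  → R1 = 11 + 4 = 15
  MUL R1, 3  → R1 = 15 * 3 = 45
  SUB R1, 3  → R1 = 45 - 3 = 42
  SUB R1, 5  → R1 = 42 - 5 = 37
Final: R1 = 37

37


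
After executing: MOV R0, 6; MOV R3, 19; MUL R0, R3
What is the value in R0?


Register state trace:
  MOV R0, 6  → R0 = 6
  MOV R3, 19  → R3 = 19
  MUL R0, R3  → R0 = 6 * 19 = 114
Final: R0 = 114

114


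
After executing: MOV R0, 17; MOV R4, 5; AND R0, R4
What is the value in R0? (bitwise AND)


Register state trace:
  MOV R0, 17  → R0 = 17 (0b00010001)
  MOV R4, 5  → R4 = 5 (0b00000101)
  AND R0, R4  → R0 = 17 AND 5 = 1 (0b00000001)
Final: R0 = 1

1


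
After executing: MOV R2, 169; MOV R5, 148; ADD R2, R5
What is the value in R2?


Register state trace:
  MOV R2, 169  → R2 = 169
  MOV R5, 148  → R5 = 148
  ADD R2, R5  → R2 = 169 + 148 = 317
Final: R2 = 317

317


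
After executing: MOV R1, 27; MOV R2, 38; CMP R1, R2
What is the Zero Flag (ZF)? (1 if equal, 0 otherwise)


Register state trace:
  MOV R1, 27  → R1 = 27
  MOV R2, 38  → R2 = 38
  CMP R1, R2  → computes 27 - 38 = -11
  Result is nonzero, so values are not equal
ZF = 0

0


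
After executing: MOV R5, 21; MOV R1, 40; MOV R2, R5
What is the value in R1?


Register state trace:
  MOV R5, 21  → R5 = 21
  MOV R1, 40  → R1 = 40
  MOV R2, R5  → R2 = 21
Final: R1 = 40

40


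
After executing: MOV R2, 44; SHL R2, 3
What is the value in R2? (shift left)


Register state trace:
  MOV R2, 44  → R2 = 44
  SHL R2, 3  → R2 = 44 << 3 = 44 * 2^3 = 352
Final: R2 = 352

352


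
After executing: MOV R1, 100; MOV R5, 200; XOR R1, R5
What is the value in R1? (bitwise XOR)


Register state trace:
  MOV R1, 100  → R1 = 100 (0b01100100)
  MOV R5, 200  → R5 = 200 (0b11001000)
  XOR R1, R5  → R1 = 100 XOR 200 = 172 (0b10101100)
Final: R1 = 172

172


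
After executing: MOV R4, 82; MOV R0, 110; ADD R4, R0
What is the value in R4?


Register state trace:
  MOV R4, 82  → R4 = 82
  MOV R0, 110  → R0 = 110
  ADD R4, R0  → R4 = 82 + 110 = 192
Final: R4 = 192

192


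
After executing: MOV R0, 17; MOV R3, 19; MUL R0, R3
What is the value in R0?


Register state trace:
  MOV R0, 17  → R0 = 17
  MOV R3, 19  → R3 = 19
  MUL R0, R3  → R0 = 17 * 19 = 323
Final: R0 = 323

323


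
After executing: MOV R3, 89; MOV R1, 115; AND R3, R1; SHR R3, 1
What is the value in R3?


Register state trace:
  MOV R3, 89  → R3 = 89 (0b01011001)
  MOV R1, 115  → R1 = 115 (0b01110011)
  AND R3, R1  → R3 = 89 AND 115 = 81 (0b01010001)
  SHR R3, 1  → R3 = 81 >> 1 = 40
Final: R3 = 40

40


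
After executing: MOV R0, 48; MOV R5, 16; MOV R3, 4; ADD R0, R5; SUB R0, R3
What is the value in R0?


Register state trace:
  MOV R0, 48  → R0 = 48
  MOV R5, 16  → R5 = 16
  MOV R3, 4  → R3 = 4
  ADD R0, R5  → R0 = 48 + 16 = 64
  SUB R0, R3  → R0 = 64 - 4 = 60
Final: R0 = 60

60


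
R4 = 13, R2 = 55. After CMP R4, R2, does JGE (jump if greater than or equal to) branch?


Trace:
  R4 = 13, R2 = 55
  CMP R4, R2  → compares 13 vs 55
  JGE checks: is 13 greater than or equal to 55?
  13 < 55, so condition is false
Branch taken: No

No


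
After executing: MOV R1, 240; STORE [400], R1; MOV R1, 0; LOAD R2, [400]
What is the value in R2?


Register and memory trace:
  MOV R1, 240  → R1 = 240
  STORE [400], R1  → mem[400] = 240
  MOV R1, 0  → R1 = 0
  LOAD R2, [400]  → R2 = mem[400] = 240
Final: R2 = 240

240


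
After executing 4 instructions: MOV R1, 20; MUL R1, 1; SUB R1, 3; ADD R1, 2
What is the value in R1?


Register state trace:
  MOV R1, 20  → R1 = 20
  MUL R1, 1  → R1 = 20 * 1 = 20
  SUB R1, 3  → R1 = 20 - 3 = 17
  ADD R1, 2  → R1 = 17 + 2 = 19
Final: R1 = 19

19


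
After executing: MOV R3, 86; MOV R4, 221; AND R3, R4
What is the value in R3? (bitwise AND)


Register state trace:
  MOV R3, 86  → R3 = 86 (0b01010110)
  MOV R4, 221  → R4 = 221 (0b11011101)
  AND R3, R4  → R3 = 86 AND 221 = 84 (0b01010100)
Final: R3 = 84

84


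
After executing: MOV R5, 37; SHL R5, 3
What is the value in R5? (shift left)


Register state trace:
  MOV R5, 37  → R5 = 37
  SHL R5, 3  → R5 = 37 << 3 = 37 * 2^3 = 296
Final: R5 = 296

296


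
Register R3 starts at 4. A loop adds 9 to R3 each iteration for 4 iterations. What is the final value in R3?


Starting value: R3 = 4
  Iter 1: R3 = 4 + 9 = 13
  Iter 2: R3 = 13 + 9 = 22
  Iter 3: R3 = 22 + 9 = 31
  Iter 4: R3 = 31 + 9 = 40
Final: R3 = 40

40


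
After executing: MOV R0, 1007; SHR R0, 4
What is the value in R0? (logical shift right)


Register state trace:
  MOV R0, 1007  → R0 = 1007
  SHR R0, 4  → R0 = 1007 >> 4 = 1007 // 2^4 = 62
Final: R0 = 62

62


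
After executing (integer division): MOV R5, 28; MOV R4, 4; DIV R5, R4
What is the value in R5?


Register state trace:
  MOV R5, 28  → R5 = 28
  MOV R4, 4  → R4 = 4
  DIV R5, R4  → R5 = 28 // 4 = 7
Final: R5 = 7

7


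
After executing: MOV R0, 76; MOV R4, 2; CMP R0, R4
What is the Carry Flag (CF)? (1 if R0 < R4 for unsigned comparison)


Register state trace:
  MOV R0, 76  → R0 = 76
  MOV R4, 2  → R4 = 2
  CMP R0, R4  → unsigned 76 - 2: no borrow
  76 >= 2, so CF = 0
CF = 0

0


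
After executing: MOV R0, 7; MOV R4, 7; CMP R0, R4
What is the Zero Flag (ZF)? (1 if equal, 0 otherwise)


Register state trace:
  MOV R0, 7  → R0 = 7
  MOV R4, 7  → R4 = 7
  CMP R0, R4  → computes 7 - 7 = 0
  Result is zero, so values are equal
ZF = 1

1


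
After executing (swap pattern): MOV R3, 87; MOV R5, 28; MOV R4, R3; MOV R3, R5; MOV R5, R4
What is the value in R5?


Register state trace (swap pattern):
  MOV R3, 87  → R3 = 87
  MOV R5, 28  → R5 = 28
  MOV R4, R3  → R4 = 87  (save R3)
  MOV R3, R5  → R3 = 28  (R3 gets R5's value)
  MOV R5, R4  → R5 = 87  (R5 gets saved value)
Final: R5 = 87

87


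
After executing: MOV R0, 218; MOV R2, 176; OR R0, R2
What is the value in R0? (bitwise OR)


Register state trace:
  MOV R0, 218  → R0 = 218 (0b11011010)
  MOV R2, 176  → R2 = 176 (0b10110000)
  OR R0, R2   → R0 = 218 OR 176 = 250 (0b11111010)
Final: R0 = 250

250


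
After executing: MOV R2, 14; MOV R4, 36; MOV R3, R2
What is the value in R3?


Register state trace:
  MOV R2, 14  → R2 = 14
  MOV R4, 36  → R4 = 36
  MOV R3, R2  → R3 = 14
Final: R3 = 14

14


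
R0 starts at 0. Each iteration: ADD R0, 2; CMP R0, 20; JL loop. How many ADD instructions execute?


Loop trace (R0 starts at 0, target 20, step 2):
  ADD #1: R0 = 0 + 2 = 2  → 2 < 20, loop
  ADD #2: R0 = 2 + 2 = 4  → 4 < 20, loop
  ADD #3: R0 = 4 + 2 = 6  → 6 < 20, loop
  ADD #4: R0 = 6 + 2 = 8  → 8 < 20, loop
  ADD #5: R0 = 8 + 2 = 10  → 10 < 20, loop
  ADD #6: R0 = 10 + 2 = 12  → 12 < 20, loop
  ADD #7: R0 = 12 + 2 = 14  → 14 < 20, loop
  ADD #8: R0 = 14 + 2 = 16  → 16 < 20, loop
  ADD #9: R0 = 16 + 2 = 18  → 18 < 20, loop
  ADD #10: R0 = 18 + 2 = 20  → 20 >= 20, exit
Total ADD instructions: 10

10


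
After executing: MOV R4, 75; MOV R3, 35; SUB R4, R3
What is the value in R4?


Register state trace:
  MOV R4, 75  → R4 = 75
  MOV R3, 35  → R3 = 35
  SUB R4, R3  → R4 = 75 - 35 = 40
Final: R4 = 40

40


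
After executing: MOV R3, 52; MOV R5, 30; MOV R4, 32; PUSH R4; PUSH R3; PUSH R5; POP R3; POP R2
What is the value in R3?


Stack trace (top is rightmost):
  MOV R3, 52  → R3 = 52
  MOV R5, 30  → R5 = 30
  MOV R4, 32  → R4 = 32
  PUSH R4  → stack: [32]
  PUSH R3  → stack: [32, 52]
  PUSH R5  → stack: [32, 52, 30]
  POP R3  → R3 = 30, stack: [32, 52]
  POP R2  → R2 = 52, stack: [32]
Final: R3 = 30

30
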